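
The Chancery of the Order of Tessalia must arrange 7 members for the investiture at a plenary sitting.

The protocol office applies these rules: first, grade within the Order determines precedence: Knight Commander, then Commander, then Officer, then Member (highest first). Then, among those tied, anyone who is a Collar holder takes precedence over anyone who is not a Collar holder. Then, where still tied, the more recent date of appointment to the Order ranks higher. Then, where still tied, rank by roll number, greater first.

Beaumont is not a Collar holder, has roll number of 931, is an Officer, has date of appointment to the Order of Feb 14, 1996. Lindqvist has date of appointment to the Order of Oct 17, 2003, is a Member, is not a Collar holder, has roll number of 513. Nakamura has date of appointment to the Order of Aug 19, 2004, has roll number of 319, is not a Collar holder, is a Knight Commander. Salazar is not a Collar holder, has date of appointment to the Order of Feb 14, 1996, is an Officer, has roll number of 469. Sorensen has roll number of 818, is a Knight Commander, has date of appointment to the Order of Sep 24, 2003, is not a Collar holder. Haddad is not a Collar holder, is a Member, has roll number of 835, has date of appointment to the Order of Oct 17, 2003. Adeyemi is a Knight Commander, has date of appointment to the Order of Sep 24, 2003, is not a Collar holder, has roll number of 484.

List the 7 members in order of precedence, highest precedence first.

Nakamura, Sorensen, Adeyemi, Beaumont, Salazar, Haddad, Lindqvist

By grade within the Order: Nakamura, Sorensen and Adeyemi (Knight Commander); then Beaumont and Salazar (Officer); then Haddad and Lindqvist (Member).
Nakamura, Sorensen and Adeyemi are each not a Collar holder, so the next rule applies.
Among Nakamura, Sorensen and Adeyemi, by date of appointment to the Order (later first): Nakamura (Aug 19, 2004) before Sorensen and Adeyemi (Sep 24, 2003).
Among Sorensen and Adeyemi, by roll number (higher first): Sorensen (818) before Adeyemi (484).
Beaumont and Salazar are each not a Collar holder, so the next rule applies.
Beaumont and Salazar both have date of appointment to the Order Feb 14, 1996, so the next rule applies.
Among Beaumont and Salazar, by roll number (higher first): Beaumont (931) before Salazar (469).
Haddad and Lindqvist are each not a Collar holder, so the next rule applies.
Haddad and Lindqvist both have date of appointment to the Order Oct 17, 2003, so the next rule applies.
Among Haddad and Lindqvist, by roll number (higher first): Haddad (835) before Lindqvist (513).
Full order: Nakamura, Sorensen, Adeyemi, Beaumont, Salazar, Haddad, Lindqvist.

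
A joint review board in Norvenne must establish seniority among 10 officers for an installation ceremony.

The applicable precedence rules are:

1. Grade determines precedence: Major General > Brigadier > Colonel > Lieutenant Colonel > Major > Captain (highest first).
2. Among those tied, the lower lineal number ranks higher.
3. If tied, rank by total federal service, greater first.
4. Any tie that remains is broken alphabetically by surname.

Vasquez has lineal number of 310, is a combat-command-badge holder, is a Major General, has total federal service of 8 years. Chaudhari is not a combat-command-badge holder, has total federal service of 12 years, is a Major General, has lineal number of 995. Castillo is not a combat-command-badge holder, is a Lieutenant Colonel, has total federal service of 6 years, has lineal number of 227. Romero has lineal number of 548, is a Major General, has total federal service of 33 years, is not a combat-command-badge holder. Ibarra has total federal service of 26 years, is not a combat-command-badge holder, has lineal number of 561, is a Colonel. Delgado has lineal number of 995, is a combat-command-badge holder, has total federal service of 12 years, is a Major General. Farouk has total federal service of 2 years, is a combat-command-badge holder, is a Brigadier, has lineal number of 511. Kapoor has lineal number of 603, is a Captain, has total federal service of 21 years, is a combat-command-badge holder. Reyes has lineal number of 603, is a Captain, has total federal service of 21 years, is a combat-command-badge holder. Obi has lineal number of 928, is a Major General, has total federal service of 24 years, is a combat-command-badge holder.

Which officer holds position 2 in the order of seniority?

Romero

By grade: Vasquez, Romero, Obi, Chaudhari and Delgado (Major General); then Farouk (Brigadier); then Ibarra (Colonel); then Castillo (Lieutenant Colonel); then Kapoor and Reyes (Captain).
Among Vasquez, Romero, Obi, Chaudhari and Delgado, by lineal number (lower first): Vasquez (310) before Romero (548) before Obi (928) before Chaudhari and Delgado (995).
Chaudhari and Delgado both have total federal service 12 years, so the next rule applies.
Among Chaudhari and Delgado, alphabetically by surname: Chaudhari before Delgado.
Kapoor and Reyes both have lineal number 603, so the next rule applies.
Kapoor and Reyes both have total federal service 21 years, so the next rule applies.
Among Kapoor and Reyes, alphabetically by surname: Kapoor before Reyes.
Order: Vasquez, Romero, Obi, Chaudhari, Delgado, Farouk, Ibarra, Castillo, Kapoor, Reyes.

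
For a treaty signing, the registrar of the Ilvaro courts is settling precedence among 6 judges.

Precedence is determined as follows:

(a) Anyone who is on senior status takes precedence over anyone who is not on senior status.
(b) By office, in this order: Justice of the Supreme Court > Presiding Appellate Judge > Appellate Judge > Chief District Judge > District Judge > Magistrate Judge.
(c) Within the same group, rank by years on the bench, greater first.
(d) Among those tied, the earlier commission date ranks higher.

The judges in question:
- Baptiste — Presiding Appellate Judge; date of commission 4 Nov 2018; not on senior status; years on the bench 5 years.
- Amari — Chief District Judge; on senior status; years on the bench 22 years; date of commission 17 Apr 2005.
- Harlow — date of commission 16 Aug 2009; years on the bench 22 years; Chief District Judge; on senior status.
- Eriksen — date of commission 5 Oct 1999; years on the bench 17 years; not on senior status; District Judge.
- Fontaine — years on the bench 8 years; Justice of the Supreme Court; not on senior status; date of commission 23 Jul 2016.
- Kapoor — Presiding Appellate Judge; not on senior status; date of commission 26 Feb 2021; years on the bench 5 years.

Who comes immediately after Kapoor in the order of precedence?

By the first rule: Amari and Harlow (both on senior status); then Fontaine, Baptiste, Kapoor and Eriksen (each not on senior status).
Amari and Harlow are each Chief District Judge, so the next rule applies.
Amari and Harlow both have years on the bench 22 years, so the next rule applies.
Among Amari and Harlow, by date of commission (earlier first): Amari (17 Apr 2005) before Harlow (16 Aug 2009).
Among Fontaine, Baptiste, Kapoor and Eriksen, by office: Fontaine (Justice of the Supreme Court) before Baptiste and Kapoor (Presiding Appellate Judge) before Eriksen (District Judge).
Baptiste and Kapoor both have years on the bench 5 years, so the next rule applies.
Among Baptiste and Kapoor, by date of commission (earlier first): Baptiste (4 Nov 2018) before Kapoor (26 Feb 2021).
Order: Amari, Harlow, Fontaine, Baptiste, Kapoor, Eriksen.

Eriksen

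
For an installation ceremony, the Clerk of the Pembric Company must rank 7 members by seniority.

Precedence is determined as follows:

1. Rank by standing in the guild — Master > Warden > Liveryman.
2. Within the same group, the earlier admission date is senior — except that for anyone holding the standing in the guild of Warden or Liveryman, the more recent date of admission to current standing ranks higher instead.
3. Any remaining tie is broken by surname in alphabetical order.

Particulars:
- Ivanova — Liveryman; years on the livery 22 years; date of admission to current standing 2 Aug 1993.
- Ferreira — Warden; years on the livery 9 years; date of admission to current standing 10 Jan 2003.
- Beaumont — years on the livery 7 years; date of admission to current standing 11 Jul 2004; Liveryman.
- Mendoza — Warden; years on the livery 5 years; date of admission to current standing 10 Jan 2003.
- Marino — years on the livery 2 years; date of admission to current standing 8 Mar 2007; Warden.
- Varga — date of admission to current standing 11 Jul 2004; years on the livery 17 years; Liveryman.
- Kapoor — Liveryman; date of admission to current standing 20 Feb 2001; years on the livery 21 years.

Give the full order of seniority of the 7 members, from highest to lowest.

Marino, Ferreira, Mendoza, Beaumont, Varga, Kapoor, Ivanova

By standing in the guild: Marino, Ferreira and Mendoza (Warden); then Beaumont, Varga, Kapoor and Ivanova (Liveryman).
Among Marino, Ferreira and Mendoza, by date of admission to current standing (later first) (reversed rule for this group): Marino (8 Mar 2007) before Ferreira and Mendoza (10 Jan 2003).
Among Ferreira and Mendoza, alphabetically by surname: Ferreira before Mendoza.
Among Beaumont, Varga, Kapoor and Ivanova, by date of admission to current standing (later first) (reversed rule for this group): Beaumont and Varga (11 Jul 2004) before Kapoor (20 Feb 2001) before Ivanova (2 Aug 1993).
Among Beaumont and Varga, alphabetically by surname: Beaumont before Varga.
Full order: Marino, Ferreira, Mendoza, Beaumont, Varga, Kapoor, Ivanova.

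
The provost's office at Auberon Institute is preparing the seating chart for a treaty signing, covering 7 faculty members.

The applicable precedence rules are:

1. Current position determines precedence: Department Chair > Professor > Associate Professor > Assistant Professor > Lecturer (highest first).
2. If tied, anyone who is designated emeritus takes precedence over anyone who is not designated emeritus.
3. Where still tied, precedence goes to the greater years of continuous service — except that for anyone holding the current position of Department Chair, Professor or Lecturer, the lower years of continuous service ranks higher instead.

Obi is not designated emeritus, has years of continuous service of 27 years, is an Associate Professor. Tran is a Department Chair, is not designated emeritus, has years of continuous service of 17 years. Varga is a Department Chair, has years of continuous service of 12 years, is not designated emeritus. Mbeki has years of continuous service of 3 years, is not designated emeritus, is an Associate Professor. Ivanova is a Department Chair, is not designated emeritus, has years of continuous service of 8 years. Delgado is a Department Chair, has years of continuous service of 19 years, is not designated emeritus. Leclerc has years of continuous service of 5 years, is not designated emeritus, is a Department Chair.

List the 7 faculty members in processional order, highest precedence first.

Leclerc, Ivanova, Varga, Tran, Delgado, Obi, Mbeki

By current position: Leclerc, Ivanova, Varga, Tran and Delgado (Department Chair); then Obi and Mbeki (Associate Professor).
Leclerc, Ivanova, Varga, Tran and Delgado are each not designated emeritus, so the next rule applies.
Among Leclerc, Ivanova, Varga, Tran and Delgado, by years of continuous service (lower first) (reversed rule for this group): Leclerc (5 years) before Ivanova (8 years) before Varga (12 years) before Tran (17 years) before Delgado (19 years).
Obi and Mbeki are each not designated emeritus, so the next rule applies.
Among Obi and Mbeki, by years of continuous service (higher first): Obi (27 years) before Mbeki (3 years).
Full order: Leclerc, Ivanova, Varga, Tran, Delgado, Obi, Mbeki.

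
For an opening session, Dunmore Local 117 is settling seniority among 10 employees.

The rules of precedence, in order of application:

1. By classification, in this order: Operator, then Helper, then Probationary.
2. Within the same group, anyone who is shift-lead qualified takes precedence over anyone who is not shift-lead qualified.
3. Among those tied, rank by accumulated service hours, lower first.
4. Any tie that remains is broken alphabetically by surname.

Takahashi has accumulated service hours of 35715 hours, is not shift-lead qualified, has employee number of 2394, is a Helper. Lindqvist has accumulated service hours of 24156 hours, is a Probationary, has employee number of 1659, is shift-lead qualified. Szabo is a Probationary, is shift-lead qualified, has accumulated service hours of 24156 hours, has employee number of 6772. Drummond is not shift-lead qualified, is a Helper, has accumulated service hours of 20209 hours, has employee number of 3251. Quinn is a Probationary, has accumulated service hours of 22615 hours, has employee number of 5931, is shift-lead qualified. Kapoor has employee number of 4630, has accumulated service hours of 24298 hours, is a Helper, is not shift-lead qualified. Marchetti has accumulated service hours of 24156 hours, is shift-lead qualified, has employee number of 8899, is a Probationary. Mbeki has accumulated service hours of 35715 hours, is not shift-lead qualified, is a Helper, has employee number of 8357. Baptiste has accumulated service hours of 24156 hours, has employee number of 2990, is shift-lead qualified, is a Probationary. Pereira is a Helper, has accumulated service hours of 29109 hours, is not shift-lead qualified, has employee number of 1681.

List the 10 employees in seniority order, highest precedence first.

By classification: Drummond, Kapoor, Pereira, Mbeki and Takahashi (Helper); then Quinn, Baptiste, Lindqvist, Marchetti and Szabo (Probationary).
Drummond, Kapoor, Pereira, Mbeki and Takahashi are each not shift-lead qualified, so the next rule applies.
Among Drummond, Kapoor, Pereira, Mbeki and Takahashi, by accumulated service hours (lower first): Drummond (20209 hours) before Kapoor (24298 hours) before Pereira (29109 hours) before Mbeki and Takahashi (35715 hours).
Among Mbeki and Takahashi, alphabetically by surname: Mbeki before Takahashi.
Quinn, Baptiste, Lindqvist, Marchetti and Szabo are each shift-lead qualified, so the next rule applies.
Among Quinn, Baptiste, Lindqvist, Marchetti and Szabo, by accumulated service hours (lower first): Quinn (22615 hours) before Baptiste, Lindqvist, Marchetti and Szabo (24156 hours).
Among Baptiste, Lindqvist, Marchetti and Szabo, alphabetically by surname: Baptiste before Lindqvist before Marchetti before Szabo.
Full order: Drummond, Kapoor, Pereira, Mbeki, Takahashi, Quinn, Baptiste, Lindqvist, Marchetti, Szabo.

Drummond, Kapoor, Pereira, Mbeki, Takahashi, Quinn, Baptiste, Lindqvist, Marchetti, Szabo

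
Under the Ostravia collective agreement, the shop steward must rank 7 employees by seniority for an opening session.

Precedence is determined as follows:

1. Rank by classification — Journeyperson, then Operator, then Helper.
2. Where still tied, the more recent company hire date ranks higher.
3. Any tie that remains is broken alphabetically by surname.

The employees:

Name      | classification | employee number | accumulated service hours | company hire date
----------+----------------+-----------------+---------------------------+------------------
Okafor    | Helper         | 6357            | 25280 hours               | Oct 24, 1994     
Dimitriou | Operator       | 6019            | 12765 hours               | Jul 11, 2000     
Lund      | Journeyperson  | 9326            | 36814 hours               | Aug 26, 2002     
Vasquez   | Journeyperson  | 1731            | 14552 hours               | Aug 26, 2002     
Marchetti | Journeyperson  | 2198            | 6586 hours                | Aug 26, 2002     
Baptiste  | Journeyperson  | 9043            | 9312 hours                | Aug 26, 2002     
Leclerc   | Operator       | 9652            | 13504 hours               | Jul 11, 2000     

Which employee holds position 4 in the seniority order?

By classification: Baptiste, Lund, Marchetti and Vasquez (Journeyperson); then Dimitriou and Leclerc (Operator); then Okafor (Helper).
Baptiste, Lund, Marchetti and Vasquez all have company hire date Aug 26, 2002, so the next rule applies.
Among Baptiste, Lund, Marchetti and Vasquez, alphabetically by surname: Baptiste before Lund before Marchetti before Vasquez.
Dimitriou and Leclerc both have company hire date Jul 11, 2000, so the next rule applies.
Among Dimitriou and Leclerc, alphabetically by surname: Dimitriou before Leclerc.
Order: Baptiste, Lund, Marchetti, Vasquez, Dimitriou, Leclerc, Okafor.

Vasquez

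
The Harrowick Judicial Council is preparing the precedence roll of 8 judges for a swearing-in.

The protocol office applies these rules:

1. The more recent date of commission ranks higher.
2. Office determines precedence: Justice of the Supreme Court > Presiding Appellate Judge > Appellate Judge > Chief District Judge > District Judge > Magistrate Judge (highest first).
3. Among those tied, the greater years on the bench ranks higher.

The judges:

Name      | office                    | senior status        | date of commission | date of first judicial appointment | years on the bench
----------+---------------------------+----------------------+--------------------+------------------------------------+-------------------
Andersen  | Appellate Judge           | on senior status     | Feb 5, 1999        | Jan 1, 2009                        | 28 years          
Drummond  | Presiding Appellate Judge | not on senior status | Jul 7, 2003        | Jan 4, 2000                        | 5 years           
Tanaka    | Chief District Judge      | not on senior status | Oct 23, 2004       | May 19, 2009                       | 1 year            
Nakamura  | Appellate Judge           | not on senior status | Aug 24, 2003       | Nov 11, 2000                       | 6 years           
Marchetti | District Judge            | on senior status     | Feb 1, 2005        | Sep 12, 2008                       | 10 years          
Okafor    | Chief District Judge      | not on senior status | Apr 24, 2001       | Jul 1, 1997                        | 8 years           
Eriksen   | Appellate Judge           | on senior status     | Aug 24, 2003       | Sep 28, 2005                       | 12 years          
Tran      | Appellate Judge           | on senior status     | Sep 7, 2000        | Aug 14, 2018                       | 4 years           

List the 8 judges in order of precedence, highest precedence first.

By date of commission (later first): Marchetti (Feb 1, 2005); then Tanaka (Oct 23, 2004); then Eriksen and Nakamura (both Aug 24, 2003); then Drummond (Jul 7, 2003); then Okafor (Apr 24, 2001); then Tran (Sep 7, 2000); then Andersen (Feb 5, 1999).
Eriksen and Nakamura are each Appellate Judge, so the next rule applies.
Among Eriksen and Nakamura, by years on the bench (higher first): Eriksen (12 years) before Nakamura (6 years).
Full order: Marchetti, Tanaka, Eriksen, Nakamura, Drummond, Okafor, Tran, Andersen.

Marchetti, Tanaka, Eriksen, Nakamura, Drummond, Okafor, Tran, Andersen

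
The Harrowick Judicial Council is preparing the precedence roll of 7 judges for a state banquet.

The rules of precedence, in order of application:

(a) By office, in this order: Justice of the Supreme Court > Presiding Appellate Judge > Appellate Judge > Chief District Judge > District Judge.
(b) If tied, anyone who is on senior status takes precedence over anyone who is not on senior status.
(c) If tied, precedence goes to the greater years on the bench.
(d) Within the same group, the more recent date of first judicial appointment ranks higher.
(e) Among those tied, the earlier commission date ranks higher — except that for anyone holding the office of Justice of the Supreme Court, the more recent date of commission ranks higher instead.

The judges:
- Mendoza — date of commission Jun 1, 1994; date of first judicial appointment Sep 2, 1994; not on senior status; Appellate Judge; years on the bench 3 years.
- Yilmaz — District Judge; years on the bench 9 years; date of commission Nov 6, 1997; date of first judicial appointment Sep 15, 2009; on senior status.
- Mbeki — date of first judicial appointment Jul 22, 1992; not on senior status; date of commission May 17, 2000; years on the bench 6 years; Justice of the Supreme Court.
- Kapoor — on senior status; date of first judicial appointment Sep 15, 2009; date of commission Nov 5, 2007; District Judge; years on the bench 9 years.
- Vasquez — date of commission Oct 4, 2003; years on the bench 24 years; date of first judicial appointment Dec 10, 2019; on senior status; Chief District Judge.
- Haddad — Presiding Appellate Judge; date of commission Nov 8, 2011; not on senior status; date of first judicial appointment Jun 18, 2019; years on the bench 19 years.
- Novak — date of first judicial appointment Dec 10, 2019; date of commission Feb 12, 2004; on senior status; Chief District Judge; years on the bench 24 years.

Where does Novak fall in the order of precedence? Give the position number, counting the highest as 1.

By office: Mbeki (Justice of the Supreme Court); then Haddad (Presiding Appellate Judge); then Mendoza (Appellate Judge); then Vasquez and Novak (Chief District Judge); then Yilmaz and Kapoor (District Judge).
Vasquez and Novak are each on senior status, so the next rule applies.
Vasquez and Novak both have years on the bench 24 years, so the next rule applies.
Vasquez and Novak both have date of first judicial appointment Dec 10, 2019, so the next rule applies.
Among Vasquez and Novak, by date of commission (earlier first): Vasquez (Oct 4, 2003) before Novak (Feb 12, 2004).
Yilmaz and Kapoor are each on senior status, so the next rule applies.
Yilmaz and Kapoor both have years on the bench 9 years, so the next rule applies.
Yilmaz and Kapoor both have date of first judicial appointment Sep 15, 2009, so the next rule applies.
Among Yilmaz and Kapoor, by date of commission (earlier first): Yilmaz (Nov 6, 1997) before Kapoor (Nov 5, 2007).
Order: Mbeki, Haddad, Mendoza, Vasquez, Novak, Yilmaz, Kapoor. So position 5.

5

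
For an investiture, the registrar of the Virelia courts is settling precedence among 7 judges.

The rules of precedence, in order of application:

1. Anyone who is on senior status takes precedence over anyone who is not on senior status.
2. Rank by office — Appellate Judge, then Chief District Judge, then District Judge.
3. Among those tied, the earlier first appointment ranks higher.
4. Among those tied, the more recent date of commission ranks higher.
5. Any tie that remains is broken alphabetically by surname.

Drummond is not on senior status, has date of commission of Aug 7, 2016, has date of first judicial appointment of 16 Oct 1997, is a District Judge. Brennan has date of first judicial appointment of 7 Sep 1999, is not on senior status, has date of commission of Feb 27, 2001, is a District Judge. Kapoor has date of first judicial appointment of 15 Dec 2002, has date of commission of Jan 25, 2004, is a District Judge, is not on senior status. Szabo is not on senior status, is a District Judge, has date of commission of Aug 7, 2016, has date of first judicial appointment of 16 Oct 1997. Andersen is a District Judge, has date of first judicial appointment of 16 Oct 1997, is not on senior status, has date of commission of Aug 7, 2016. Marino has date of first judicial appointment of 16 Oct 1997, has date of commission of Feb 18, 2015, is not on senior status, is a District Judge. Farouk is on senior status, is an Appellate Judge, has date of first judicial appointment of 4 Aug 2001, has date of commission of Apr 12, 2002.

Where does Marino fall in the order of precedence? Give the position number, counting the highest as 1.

5

By the first rule: Farouk (on senior status); then Andersen, Drummond, Szabo, Marino, Brennan and Kapoor (each not on senior status).
Andersen, Drummond, Szabo, Marino, Brennan and Kapoor are each District Judge, so the next rule applies.
Among Andersen, Drummond, Szabo, Marino, Brennan and Kapoor, by date of first judicial appointment (earlier first): Andersen, Drummond, Szabo and Marino (16 Oct 1997) before Brennan (7 Sep 1999) before Kapoor (15 Dec 2002).
Among Andersen, Drummond, Szabo and Marino, by date of commission (later first): Andersen, Drummond and Szabo (Aug 7, 2016) before Marino (Feb 18, 2015).
Among Andersen, Drummond and Szabo, alphabetically by surname: Andersen before Drummond before Szabo.
Order: Farouk, Andersen, Drummond, Szabo, Marino, Brennan, Kapoor. So position 5.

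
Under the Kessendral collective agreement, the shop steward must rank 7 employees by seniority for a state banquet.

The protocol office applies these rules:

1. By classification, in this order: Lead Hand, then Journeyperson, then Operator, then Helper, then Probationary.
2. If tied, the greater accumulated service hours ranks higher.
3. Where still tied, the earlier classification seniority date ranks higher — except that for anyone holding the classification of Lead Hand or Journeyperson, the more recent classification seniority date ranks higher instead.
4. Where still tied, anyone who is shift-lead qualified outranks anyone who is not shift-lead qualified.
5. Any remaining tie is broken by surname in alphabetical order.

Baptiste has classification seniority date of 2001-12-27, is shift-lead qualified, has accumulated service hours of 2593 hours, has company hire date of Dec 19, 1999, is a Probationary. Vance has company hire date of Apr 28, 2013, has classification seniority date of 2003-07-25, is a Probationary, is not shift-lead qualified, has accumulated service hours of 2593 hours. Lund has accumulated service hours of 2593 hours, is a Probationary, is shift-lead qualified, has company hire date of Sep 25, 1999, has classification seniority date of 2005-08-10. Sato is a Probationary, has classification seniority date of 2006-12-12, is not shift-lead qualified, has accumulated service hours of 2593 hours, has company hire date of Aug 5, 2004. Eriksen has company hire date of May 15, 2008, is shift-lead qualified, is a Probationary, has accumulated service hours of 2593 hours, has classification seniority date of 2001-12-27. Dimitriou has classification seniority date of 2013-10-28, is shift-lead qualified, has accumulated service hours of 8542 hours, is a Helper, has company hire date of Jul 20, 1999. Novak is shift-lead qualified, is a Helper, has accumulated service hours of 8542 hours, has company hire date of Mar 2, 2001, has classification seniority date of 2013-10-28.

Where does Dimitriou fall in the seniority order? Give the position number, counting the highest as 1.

By classification: Dimitriou and Novak (Helper); then Baptiste, Eriksen, Vance, Lund and Sato (Probationary).
Dimitriou and Novak both have accumulated service hours 8542 hours, so the next rule applies.
Dimitriou and Novak both have classification seniority date 2013-10-28, so the next rule applies.
Dimitriou and Novak are each shift-lead qualified, so the next rule applies.
Among Dimitriou and Novak, alphabetically by surname: Dimitriou before Novak.
Baptiste, Eriksen, Vance, Lund and Sato all have accumulated service hours 2593 hours, so the next rule applies.
Among Baptiste, Eriksen, Vance, Lund and Sato, by classification seniority date (earlier first): Baptiste and Eriksen (2001-12-27) before Vance (2003-07-25) before Lund (2005-08-10) before Sato (2006-12-12).
Baptiste and Eriksen are each shift-lead qualified, so the next rule applies.
Among Baptiste and Eriksen, alphabetically by surname: Baptiste before Eriksen.
Order: Dimitriou, Novak, Baptiste, Eriksen, Vance, Lund, Sato. So position 1.

1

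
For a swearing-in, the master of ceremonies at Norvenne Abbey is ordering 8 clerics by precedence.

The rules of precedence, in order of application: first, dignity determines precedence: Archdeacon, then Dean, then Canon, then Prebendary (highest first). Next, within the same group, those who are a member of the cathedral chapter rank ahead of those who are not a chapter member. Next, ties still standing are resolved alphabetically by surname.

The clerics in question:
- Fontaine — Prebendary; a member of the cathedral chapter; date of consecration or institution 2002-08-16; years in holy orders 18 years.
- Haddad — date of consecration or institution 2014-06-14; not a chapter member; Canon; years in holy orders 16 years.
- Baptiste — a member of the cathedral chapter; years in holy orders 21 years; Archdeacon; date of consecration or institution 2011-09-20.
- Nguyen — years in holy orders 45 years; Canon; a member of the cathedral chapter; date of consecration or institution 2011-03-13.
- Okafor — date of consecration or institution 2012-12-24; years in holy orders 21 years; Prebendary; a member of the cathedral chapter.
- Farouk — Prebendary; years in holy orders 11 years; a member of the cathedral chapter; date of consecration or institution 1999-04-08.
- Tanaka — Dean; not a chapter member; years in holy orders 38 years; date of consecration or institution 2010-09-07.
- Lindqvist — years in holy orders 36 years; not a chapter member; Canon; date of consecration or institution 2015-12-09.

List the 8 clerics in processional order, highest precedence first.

By dignity: Baptiste (Archdeacon); then Tanaka (Dean); then Nguyen, Haddad and Lindqvist (Canon); then Farouk, Fontaine and Okafor (Prebendary).
Among Nguyen, Haddad and Lindqvist, a member of the cathedral chapter before not a chapter member: Nguyen (a member of the cathedral chapter) before Haddad and Lindqvist (not a chapter member).
Among Haddad and Lindqvist, alphabetically by surname: Haddad before Lindqvist.
Farouk, Fontaine and Okafor are each a member of the cathedral chapter, so the next rule applies.
Among Farouk, Fontaine and Okafor, alphabetically by surname: Farouk before Fontaine before Okafor.
Full order: Baptiste, Tanaka, Nguyen, Haddad, Lindqvist, Farouk, Fontaine, Okafor.

Baptiste, Tanaka, Nguyen, Haddad, Lindqvist, Farouk, Fontaine, Okafor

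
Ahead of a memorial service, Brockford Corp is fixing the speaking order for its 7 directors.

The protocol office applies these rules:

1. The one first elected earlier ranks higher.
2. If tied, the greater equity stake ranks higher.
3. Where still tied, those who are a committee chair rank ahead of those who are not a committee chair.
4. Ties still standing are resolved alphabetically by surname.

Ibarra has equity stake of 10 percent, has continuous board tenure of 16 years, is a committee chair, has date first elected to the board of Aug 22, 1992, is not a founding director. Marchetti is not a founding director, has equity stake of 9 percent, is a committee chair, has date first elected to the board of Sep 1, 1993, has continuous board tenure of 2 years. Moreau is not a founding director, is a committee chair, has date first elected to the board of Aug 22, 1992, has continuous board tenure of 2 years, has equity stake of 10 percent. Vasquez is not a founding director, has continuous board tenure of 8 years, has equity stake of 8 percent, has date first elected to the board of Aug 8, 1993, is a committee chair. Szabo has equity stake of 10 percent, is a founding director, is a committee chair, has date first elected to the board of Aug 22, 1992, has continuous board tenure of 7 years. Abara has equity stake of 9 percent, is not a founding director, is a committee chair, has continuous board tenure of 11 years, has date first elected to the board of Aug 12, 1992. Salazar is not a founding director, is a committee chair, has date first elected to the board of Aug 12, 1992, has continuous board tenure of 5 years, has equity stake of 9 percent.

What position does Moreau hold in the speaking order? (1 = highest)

4

By date first elected to the board (earlier first): Abara and Salazar (both Aug 12, 1992); then Ibarra, Moreau and Szabo (each Aug 22, 1992); then Vasquez (Aug 8, 1993); then Marchetti (Sep 1, 1993).
Abara and Salazar both have equity stake 9 percent, so the next rule applies.
Abara and Salazar are each a committee chair, so the next rule applies.
Among Abara and Salazar, alphabetically by surname: Abara before Salazar.
Ibarra, Moreau and Szabo all have equity stake 10 percent, so the next rule applies.
Ibarra, Moreau and Szabo are each a committee chair, so the next rule applies.
Among Ibarra, Moreau and Szabo, alphabetically by surname: Ibarra before Moreau before Szabo.
Order: Abara, Salazar, Ibarra, Moreau, Szabo, Vasquez, Marchetti. So position 4.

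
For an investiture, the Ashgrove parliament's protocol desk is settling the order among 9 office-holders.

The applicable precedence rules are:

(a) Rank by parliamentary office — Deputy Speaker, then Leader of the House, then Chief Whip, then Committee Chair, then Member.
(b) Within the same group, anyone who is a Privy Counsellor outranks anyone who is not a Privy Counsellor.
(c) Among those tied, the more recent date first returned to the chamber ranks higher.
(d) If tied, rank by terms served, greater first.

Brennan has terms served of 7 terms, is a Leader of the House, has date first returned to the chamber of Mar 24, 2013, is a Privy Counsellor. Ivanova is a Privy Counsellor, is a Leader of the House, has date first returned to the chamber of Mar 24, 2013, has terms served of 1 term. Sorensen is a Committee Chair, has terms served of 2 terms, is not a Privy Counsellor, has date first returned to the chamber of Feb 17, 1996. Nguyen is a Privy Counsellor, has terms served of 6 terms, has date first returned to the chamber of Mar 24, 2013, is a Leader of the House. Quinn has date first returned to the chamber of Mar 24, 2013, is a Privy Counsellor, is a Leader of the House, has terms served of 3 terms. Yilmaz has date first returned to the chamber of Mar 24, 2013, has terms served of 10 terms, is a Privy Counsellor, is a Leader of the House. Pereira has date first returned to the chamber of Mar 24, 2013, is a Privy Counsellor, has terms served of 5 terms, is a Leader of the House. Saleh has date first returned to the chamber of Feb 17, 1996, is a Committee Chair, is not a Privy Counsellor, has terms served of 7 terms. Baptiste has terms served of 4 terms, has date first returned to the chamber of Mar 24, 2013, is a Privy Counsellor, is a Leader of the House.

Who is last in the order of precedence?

Sorensen

By parliamentary office: Yilmaz, Brennan, Nguyen, Pereira, Baptiste, Quinn and Ivanova (Leader of the House); then Saleh and Sorensen (Committee Chair).
Yilmaz, Brennan, Nguyen, Pereira, Baptiste, Quinn and Ivanova are each a Privy Counsellor, so the next rule applies.
Yilmaz, Brennan, Nguyen, Pereira, Baptiste, Quinn and Ivanova all have date first returned to the chamber Mar 24, 2013, so the next rule applies.
Among Yilmaz, Brennan, Nguyen, Pereira, Baptiste, Quinn and Ivanova, by terms served (higher first): Yilmaz (10 terms) before Brennan (7 terms) before Nguyen (6 terms) before Pereira (5 terms) before Baptiste (4 terms) before Quinn (3 terms) before Ivanova (1 term).
Saleh and Sorensen are each not a Privy Counsellor, so the next rule applies.
Saleh and Sorensen both have date first returned to the chamber Feb 17, 1996, so the next rule applies.
Among Saleh and Sorensen, by terms served (higher first): Saleh (7 terms) before Sorensen (2 terms).
Order: Yilmaz, Brennan, Nguyen, Pereira, Baptiste, Quinn, Ivanova, Saleh, Sorensen.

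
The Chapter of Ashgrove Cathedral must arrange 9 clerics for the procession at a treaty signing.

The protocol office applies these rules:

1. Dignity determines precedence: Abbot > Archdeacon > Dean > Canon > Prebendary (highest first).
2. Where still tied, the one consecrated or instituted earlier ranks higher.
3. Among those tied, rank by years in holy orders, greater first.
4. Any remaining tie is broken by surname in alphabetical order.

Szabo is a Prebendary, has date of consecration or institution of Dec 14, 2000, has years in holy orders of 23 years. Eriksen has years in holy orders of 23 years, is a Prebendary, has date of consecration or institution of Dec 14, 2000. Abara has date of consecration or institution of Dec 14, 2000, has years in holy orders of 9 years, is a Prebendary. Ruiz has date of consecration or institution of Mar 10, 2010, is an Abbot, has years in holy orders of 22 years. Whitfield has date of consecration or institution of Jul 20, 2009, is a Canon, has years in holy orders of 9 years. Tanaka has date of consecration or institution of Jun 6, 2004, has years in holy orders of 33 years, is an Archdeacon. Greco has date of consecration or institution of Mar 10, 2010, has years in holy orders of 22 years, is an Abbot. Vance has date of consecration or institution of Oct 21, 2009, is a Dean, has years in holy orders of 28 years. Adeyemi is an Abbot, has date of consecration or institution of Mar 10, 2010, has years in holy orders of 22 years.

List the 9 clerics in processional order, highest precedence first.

By dignity: Adeyemi, Greco and Ruiz (Abbot); then Tanaka (Archdeacon); then Vance (Dean); then Whitfield (Canon); then Eriksen, Szabo and Abara (Prebendary).
Adeyemi, Greco and Ruiz all have date of consecration or institution Mar 10, 2010, so the next rule applies.
Adeyemi, Greco and Ruiz all have years in holy orders 22 years, so the next rule applies.
Among Adeyemi, Greco and Ruiz, alphabetically by surname: Adeyemi before Greco before Ruiz.
Eriksen, Szabo and Abara all have date of consecration or institution Dec 14, 2000, so the next rule applies.
Among Eriksen, Szabo and Abara, by years in holy orders (higher first): Eriksen and Szabo (23 years) before Abara (9 years).
Among Eriksen and Szabo, alphabetically by surname: Eriksen before Szabo.
Full order: Adeyemi, Greco, Ruiz, Tanaka, Vance, Whitfield, Eriksen, Szabo, Abara.

Adeyemi, Greco, Ruiz, Tanaka, Vance, Whitfield, Eriksen, Szabo, Abara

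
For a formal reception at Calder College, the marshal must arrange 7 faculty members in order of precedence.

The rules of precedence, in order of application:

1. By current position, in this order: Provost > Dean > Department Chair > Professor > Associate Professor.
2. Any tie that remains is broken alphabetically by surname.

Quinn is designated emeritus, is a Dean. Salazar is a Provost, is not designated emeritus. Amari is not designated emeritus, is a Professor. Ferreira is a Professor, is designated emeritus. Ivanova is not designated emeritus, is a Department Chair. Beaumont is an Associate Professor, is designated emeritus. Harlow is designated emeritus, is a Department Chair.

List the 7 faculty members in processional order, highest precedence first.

By current position: Salazar (Provost); then Quinn (Dean); then Harlow and Ivanova (Department Chair); then Amari and Ferreira (Professor); then Beaumont (Associate Professor).
Among Harlow and Ivanova, alphabetically by surname: Harlow before Ivanova.
Among Amari and Ferreira, alphabetically by surname: Amari before Ferreira.
Full order: Salazar, Quinn, Harlow, Ivanova, Amari, Ferreira, Beaumont.

Salazar, Quinn, Harlow, Ivanova, Amari, Ferreira, Beaumont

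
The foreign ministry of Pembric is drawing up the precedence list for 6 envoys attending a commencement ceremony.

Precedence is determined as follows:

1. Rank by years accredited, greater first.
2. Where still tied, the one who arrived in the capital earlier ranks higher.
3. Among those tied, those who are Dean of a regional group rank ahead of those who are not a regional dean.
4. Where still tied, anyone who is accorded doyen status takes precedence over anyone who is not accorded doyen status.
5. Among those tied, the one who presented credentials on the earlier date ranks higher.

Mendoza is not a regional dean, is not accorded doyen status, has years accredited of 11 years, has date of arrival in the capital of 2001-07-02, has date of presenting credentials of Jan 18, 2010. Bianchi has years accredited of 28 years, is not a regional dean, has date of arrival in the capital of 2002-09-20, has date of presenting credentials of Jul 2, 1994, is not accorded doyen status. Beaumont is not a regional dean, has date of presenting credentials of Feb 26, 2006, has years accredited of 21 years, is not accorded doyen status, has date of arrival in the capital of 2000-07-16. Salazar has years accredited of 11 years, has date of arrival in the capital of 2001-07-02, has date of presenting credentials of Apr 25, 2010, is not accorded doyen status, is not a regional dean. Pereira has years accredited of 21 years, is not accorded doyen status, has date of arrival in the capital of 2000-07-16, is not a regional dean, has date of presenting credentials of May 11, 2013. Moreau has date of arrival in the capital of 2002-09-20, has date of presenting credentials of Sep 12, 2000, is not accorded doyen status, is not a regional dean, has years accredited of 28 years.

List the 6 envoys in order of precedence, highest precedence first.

Bianchi, Moreau, Beaumont, Pereira, Mendoza, Salazar

By years accredited (higher first): Bianchi and Moreau (both 28 years); then Beaumont and Pereira (both 21 years); then Mendoza and Salazar (both 11 years).
Bianchi and Moreau both have date of arrival in the capital 2002-09-20, so the next rule applies.
Bianchi and Moreau are each not a regional dean, so the next rule applies.
Bianchi and Moreau are each not accorded doyen status, so the next rule applies.
Among Bianchi and Moreau, by date of presenting credentials (earlier first): Bianchi (Jul 2, 1994) before Moreau (Sep 12, 2000).
Beaumont and Pereira both have date of arrival in the capital 2000-07-16, so the next rule applies.
Beaumont and Pereira are each not a regional dean, so the next rule applies.
Beaumont and Pereira are each not accorded doyen status, so the next rule applies.
Among Beaumont and Pereira, by date of presenting credentials (earlier first): Beaumont (Feb 26, 2006) before Pereira (May 11, 2013).
Mendoza and Salazar both have date of arrival in the capital 2001-07-02, so the next rule applies.
Mendoza and Salazar are each not a regional dean, so the next rule applies.
Mendoza and Salazar are each not accorded doyen status, so the next rule applies.
Among Mendoza and Salazar, by date of presenting credentials (earlier first): Mendoza (Jan 18, 2010) before Salazar (Apr 25, 2010).
Full order: Bianchi, Moreau, Beaumont, Pereira, Mendoza, Salazar.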